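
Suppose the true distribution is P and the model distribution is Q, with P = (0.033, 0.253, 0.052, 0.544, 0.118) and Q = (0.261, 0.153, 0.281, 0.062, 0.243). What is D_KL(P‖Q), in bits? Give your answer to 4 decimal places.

1.5401 bits

D(P‖Q) = Σ p·log₂(p/q).
  0.033·log₂(0.033/0.261) = -0.09846
  0.253·log₂(0.253/0.153) = 0.18358
  0.052·log₂(0.052/0.281) = -0.12657
  0.544·log₂(0.544/0.062) = 1.70450
  0.118·log₂(0.118/0.243) = -0.12298
D(P‖Q) = 1.5401 bits.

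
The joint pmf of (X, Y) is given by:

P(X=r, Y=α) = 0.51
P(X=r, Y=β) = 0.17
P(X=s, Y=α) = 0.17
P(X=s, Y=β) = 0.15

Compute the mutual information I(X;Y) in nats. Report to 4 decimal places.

0.0233 nats

Marginals: p(X) = (0.6800, 0.3200), p(Y) = (0.6800, 0.3200).
I(X;Y) = Σ p(x,y)·ln[p(x,y)/(p(x)p(y))].
  (r,α): 0.51·ln(1.1029) = 0.04997
  (r,β): 0.17·ln(0.7812) = -0.04197
  (s,α): 0.17·ln(0.7812) = -0.04197
  (s,β): 0.15·ln(1.4648) = 0.05726
Sum = 0.0233 nats.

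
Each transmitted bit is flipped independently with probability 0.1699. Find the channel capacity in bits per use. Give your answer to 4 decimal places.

Binary symmetric channel: C = 1 − h₂(ε) where h₂ is the binary entropy function.
h₂(0.1699) = −0.1699·log₂0.1699 − 0.8301·log₂0.8301 = 0.6575.
C = 1 − 0.6575 = 0.3425 bits per channel use.

0.3425 bits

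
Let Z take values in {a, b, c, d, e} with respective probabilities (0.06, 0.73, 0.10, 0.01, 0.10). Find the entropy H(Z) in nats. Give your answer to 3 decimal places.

H(Z) = −Σ p·ln p.
  −(0.06)·ln(0.06) = 0.1688
  −(0.73)·ln(0.73) = 0.2297
  −(0.10)·ln(0.10) = 0.2303
  −(0.01)·ln(0.01) = 0.0461
  −(0.10)·ln(0.10) = 0.2303
Sum: 0.1688 + 0.2297 + 0.2303 + 0.0461 + 0.2303 = 0.905 nats.

0.905 nats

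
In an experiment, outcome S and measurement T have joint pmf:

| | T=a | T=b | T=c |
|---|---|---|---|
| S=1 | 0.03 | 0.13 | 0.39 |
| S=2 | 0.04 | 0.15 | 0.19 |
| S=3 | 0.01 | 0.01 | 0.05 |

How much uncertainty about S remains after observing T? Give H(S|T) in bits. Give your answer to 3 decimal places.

1.235 bits

Marginals: p(S) = (0.5500, 0.3800, 0.0700), p(T) = (0.0800, 0.2900, 0.6300).
H(S|T) = Σ p(T) · H(S|T=·).
  T=a: p=0.0800, H(S|T=a) = 1.4056
  T=b: p=0.2900, H(S|T=b) = 1.1784
  T=c: p=0.6300, H(S|T=c) = 1.2400
Weighted sum = 1.235 bits.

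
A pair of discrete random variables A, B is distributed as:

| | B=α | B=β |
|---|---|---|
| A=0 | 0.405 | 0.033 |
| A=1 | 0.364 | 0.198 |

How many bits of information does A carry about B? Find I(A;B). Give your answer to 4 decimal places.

0.0848 bits

Marginals: p(A) = (0.4380, 0.5620), p(B) = (0.7690, 0.2310).
I(A;B) = Σ p(x,y)·log₂[p(x,y)/(p(x)p(y))].
  (0,α): 0.405·log₂(1.2024) = 0.10770
  (0,β): 0.033·log₂(0.3262) = -0.05334
  (1,α): 0.364·log₂(0.8422) = -0.09016
  (1,β): 0.198·log₂(1.5252) = 0.12058
Sum = 0.0848 bits.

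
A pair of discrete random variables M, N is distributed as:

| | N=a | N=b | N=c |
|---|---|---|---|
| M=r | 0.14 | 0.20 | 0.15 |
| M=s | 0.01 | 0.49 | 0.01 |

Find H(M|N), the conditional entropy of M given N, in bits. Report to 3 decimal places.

Chain rule: H(M|N) = H(M,N) − H(N).
Marginals: p(M) = (0.4900, 0.5100), p(N) = (0.1500, 0.6900, 0.1600).
H(M,N) = 1.9092 bits; H(N) = 1.2029 bits.
H(M|N) = 1.9092 − 1.2029 = 0.706 bits.

0.706 bits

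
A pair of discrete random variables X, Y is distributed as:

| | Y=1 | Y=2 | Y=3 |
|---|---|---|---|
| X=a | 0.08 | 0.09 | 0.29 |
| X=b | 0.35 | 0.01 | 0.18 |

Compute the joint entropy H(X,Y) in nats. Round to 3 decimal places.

H(X,Y) = −Σ p(x,y)·ln p(x,y) over all 6 cells.
  cell (a,1): −0.08·ln0.08 = 0.2021
  cell (a,2): −0.09·ln0.09 = 0.2167
  cell (a,3): −0.29·ln0.29 = 0.3590
  cell (b,1): −0.35·ln0.35 = 0.3674
  cell (b,2): −0.01·ln0.01 = 0.0461
  cell (b,3): −0.18·ln0.18 = 0.3087
Sum = 1.500 nats.

1.500 nats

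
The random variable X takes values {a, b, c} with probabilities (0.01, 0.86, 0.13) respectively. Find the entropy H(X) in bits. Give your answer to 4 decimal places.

H(X) = −Σ p·log₂ p.
  −(0.01)·log₂(0.01) = 0.06644
  −(0.86)·log₂(0.86) = 0.18713
  −(0.13)·log₂(0.13) = 0.38264
Sum: 0.06644 + 0.18713 + 0.38264 = 0.6362 bits.

0.6362 bits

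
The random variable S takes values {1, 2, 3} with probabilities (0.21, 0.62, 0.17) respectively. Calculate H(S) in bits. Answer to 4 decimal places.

H(S) = −Σ p·log₂ p.
  −(0.21)·log₂(0.21) = 0.47282
  −(0.62)·log₂(0.62) = 0.42759
  −(0.17)·log₂(0.17) = 0.43459
Sum: 0.47282 + 0.42759 + 0.43459 = 1.3350 bits.

1.3350 bits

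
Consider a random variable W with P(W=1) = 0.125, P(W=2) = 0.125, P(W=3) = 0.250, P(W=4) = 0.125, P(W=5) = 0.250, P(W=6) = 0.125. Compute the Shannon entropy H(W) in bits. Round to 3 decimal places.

2.500 bits

H(W) = −Σ p·log₂ p.
  −(0.125)·log₂(0.125) = 0.3750
  −(0.125)·log₂(0.125) = 0.3750
  −(0.250)·log₂(0.250) = 0.5000
  −(0.125)·log₂(0.125) = 0.3750
  −(0.250)·log₂(0.250) = 0.5000
  −(0.125)·log₂(0.125) = 0.3750
Sum: 0.3750 + 0.3750 + 0.5000 + 0.3750 + 0.5000 + 0.3750 = 2.500 bits.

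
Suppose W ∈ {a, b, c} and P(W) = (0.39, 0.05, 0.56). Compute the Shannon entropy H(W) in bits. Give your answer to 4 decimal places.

H(W) = −Σ p·log₂ p.
  −(0.39)·log₂(0.39) = 0.52980
  −(0.05)·log₂(0.05) = 0.21610
  −(0.56)·log₂(0.56) = 0.46844
Sum: 0.52980 + 0.21610 + 0.46844 = 1.2143 bits.

1.2143 bits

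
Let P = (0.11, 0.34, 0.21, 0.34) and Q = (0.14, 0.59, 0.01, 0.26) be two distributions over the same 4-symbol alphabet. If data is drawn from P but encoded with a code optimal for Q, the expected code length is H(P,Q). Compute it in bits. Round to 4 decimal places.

2.6268 bits

H(P,Q) = −Σ p·log₂ q.
  −0.11·log₂(0.14) = 0.31202
  −0.34·log₂(0.59) = 0.25881
  −0.21·log₂(0.01) = 1.39521
  −0.34·log₂(0.26) = 0.66076
H(P,Q) = 2.6268 bits.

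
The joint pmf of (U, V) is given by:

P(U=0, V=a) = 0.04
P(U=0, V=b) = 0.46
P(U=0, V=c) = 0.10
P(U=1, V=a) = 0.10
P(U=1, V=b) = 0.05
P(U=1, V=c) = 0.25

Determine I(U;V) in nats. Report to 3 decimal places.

Marginals: p(U) = (0.6000, 0.4000), p(V) = (0.1400, 0.5100, 0.3500).
I(U;V) = H(U) + H(V) − H(U,V).
H(U) = 0.6730, H(V) = 0.9861, H(U,V) = 1.4428.
I(U;V) = 0.6730 + 0.9861 − 1.4428 = 0.216 nats.

0.216 nats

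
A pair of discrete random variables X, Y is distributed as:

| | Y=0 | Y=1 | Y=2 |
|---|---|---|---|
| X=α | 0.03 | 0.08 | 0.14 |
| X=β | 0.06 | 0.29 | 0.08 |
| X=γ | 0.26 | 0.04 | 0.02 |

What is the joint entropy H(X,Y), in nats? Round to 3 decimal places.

1.870 nats

H(X,Y) = −Σ p(x,y)·ln p(x,y) over all 9 cells.
  cell (α,0): −0.03·ln0.03 = 0.1052
  cell (α,1): −0.08·ln0.08 = 0.2021
  cell (α,2): −0.14·ln0.14 = 0.2753
  cell (β,0): −0.06·ln0.06 = 0.1688
  cell (β,1): −0.29·ln0.29 = 0.3590
  cell (β,2): −0.08·ln0.08 = 0.2021
  cell (γ,0): −0.26·ln0.26 = 0.3502
  cell (γ,1): −0.04·ln0.04 = 0.1288
  cell (γ,2): −0.02·ln0.02 = 0.0782
Sum = 1.870 nats.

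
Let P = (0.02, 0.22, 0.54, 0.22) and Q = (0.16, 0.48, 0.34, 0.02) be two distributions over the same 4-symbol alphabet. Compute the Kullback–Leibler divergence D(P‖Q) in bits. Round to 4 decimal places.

D(P‖Q) = Σ p·log₂(p/q).
  0.02·log₂(0.02/0.16) = -0.06000
  0.22·log₂(0.22/0.48) = -0.24762
  0.54·log₂(0.54/0.34) = 0.36041
  0.22·log₂(0.22/0.02) = 0.76107
D(P‖Q) = 0.8139 bits.

0.8139 bits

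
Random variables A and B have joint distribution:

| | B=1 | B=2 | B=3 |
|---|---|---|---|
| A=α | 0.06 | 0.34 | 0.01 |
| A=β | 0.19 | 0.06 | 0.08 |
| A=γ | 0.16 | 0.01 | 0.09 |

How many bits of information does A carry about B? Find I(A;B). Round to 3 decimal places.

Marginals: p(A) = (0.4100, 0.3300, 0.2600), p(B) = (0.4100, 0.4100, 0.1800).
I(A;B) = H(A) + H(B) − H(A,B).
H(A) = 1.5605, H(B) = 1.5001, H(A,B) = 2.6315.
I(A;B) = 1.5605 + 1.5001 − 2.6315 = 0.429 bits.

0.429 bits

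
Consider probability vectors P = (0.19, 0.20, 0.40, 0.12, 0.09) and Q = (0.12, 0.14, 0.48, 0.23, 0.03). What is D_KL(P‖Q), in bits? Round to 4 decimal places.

D(P‖Q) = Σ p·log₂(p/q).
  0.19·log₂(0.19/0.12) = 0.12596
  0.20·log₂(0.20/0.14) = 0.10291
  0.40·log₂(0.40/0.48) = -0.10521
  0.12·log₂(0.12/0.23) = -0.11263
  0.09·log₂(0.09/0.03) = 0.14265
D(P‖Q) = 0.1537 bits.

0.1537 bits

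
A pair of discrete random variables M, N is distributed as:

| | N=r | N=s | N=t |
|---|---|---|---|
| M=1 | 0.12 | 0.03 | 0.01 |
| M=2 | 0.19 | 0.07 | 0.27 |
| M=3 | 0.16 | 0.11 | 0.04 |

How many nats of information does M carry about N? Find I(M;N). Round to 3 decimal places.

Marginals: p(M) = (0.1600, 0.5300, 0.3100), p(N) = (0.4700, 0.2100, 0.3200).
I(M;N) = H(M) + H(N) − H(M,N).
H(M) = 0.9928, H(N) = 1.0472, H(M,N) = 1.9257.
I(M;N) = 0.9928 + 1.0472 − 1.9257 = 0.114 nats.

0.114 nats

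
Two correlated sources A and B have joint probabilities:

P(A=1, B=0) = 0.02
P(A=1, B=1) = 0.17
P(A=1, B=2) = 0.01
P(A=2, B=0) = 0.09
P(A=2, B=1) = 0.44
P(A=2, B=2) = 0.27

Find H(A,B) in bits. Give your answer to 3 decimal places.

1.958 bits

H(A,B) = −Σ p(x,y)·log₂ p(x,y) over all 6 cells.
  cell (1,0): −0.02·log₂0.02 = 0.1129
  cell (1,1): −0.17·log₂0.17 = 0.4346
  cell (1,2): −0.01·log₂0.01 = 0.0664
  cell (2,0): −0.09·log₂0.09 = 0.3127
  cell (2,1): −0.44·log₂0.44 = 0.5211
  cell (2,2): −0.27·log₂0.27 = 0.5100
Sum = 1.958 bits.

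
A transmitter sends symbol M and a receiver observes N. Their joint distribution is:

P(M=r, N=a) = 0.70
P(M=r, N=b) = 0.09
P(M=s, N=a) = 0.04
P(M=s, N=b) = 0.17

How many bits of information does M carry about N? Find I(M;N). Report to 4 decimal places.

Marginals: p(M) = (0.7900, 0.2100), p(N) = (0.7400, 0.2600).
I(M;N) = H(M) + H(N) − H(M,N).
H(M) = 0.7415, H(N) = 0.8267, H(M,N) = 1.2932.
I(M;N) = 0.7415 + 0.8267 − 1.2932 = 0.2750 bits.

0.2750 bits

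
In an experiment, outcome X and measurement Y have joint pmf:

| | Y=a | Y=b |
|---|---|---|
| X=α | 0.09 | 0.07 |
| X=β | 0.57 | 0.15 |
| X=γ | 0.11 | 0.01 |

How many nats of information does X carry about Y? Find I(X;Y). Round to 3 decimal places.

0.027 nats

Marginals: p(X) = (0.1600, 0.7200, 0.1200), p(Y) = (0.7700, 0.2300).
I(X;Y) = H(X) + H(Y) − H(X,Y).
H(X) = 0.7842, H(Y) = 0.5393, H(X,Y) = 1.2967.
I(X;Y) = 0.7842 + 0.5393 − 1.2967 = 0.027 nats.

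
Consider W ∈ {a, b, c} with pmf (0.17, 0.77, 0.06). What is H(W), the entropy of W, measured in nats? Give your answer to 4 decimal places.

0.6713 nats

H(W) = −Σ p·ln p.
  −(0.17)·ln(0.17) = 0.30123
  −(0.77)·ln(0.77) = 0.20125
  −(0.06)·ln(0.06) = 0.16880
Sum: 0.30123 + 0.20125 + 0.16880 = 0.6713 nats.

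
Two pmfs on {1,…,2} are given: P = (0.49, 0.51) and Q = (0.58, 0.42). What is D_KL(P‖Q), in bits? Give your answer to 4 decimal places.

D(P‖Q) = Σ p·log₂(p/q).
  0.49·log₂(0.49/0.58) = -0.11920
  0.51·log₂(0.51/0.42) = 0.14286
D(P‖Q) = 0.0237 bits.

0.0237 bits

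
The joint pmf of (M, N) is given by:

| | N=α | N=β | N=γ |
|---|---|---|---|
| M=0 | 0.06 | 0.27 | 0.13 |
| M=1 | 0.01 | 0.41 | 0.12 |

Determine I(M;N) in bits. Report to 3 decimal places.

Marginals: p(M) = (0.4600, 0.5400), p(N) = (0.0700, 0.6800, 0.2500).
I(M;N) = H(M) + H(N) − H(M,N).
H(M) = 0.9954, H(N) = 1.1469, H(M,N) = 2.0971.
I(M;N) = 0.9954 + 1.1469 − 2.0971 = 0.045 bits.

0.045 bits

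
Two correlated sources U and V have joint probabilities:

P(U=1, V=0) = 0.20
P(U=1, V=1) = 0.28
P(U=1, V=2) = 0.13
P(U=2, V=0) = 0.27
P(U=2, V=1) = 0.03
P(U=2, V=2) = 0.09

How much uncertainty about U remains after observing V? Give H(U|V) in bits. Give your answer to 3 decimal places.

0.819 bits

Marginals: p(U) = (0.6100, 0.3900), p(V) = (0.4700, 0.3100, 0.2200).
H(U|V) = Σ p(V) · H(U|V=·).
  V=0: p=0.4700, H(U|V=0) = 0.9839
  V=1: p=0.3100, H(U|V=1) = 0.4587
  V=2: p=0.2200, H(U|V=2) = 0.9760
Weighted sum = 0.819 bits.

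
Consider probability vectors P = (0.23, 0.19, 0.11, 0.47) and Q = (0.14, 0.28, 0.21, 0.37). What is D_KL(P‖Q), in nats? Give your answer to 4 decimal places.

D(P‖Q) = Σ p·ln(p/q).
  0.23·ln(0.23/0.14) = 0.11418
  0.19·ln(0.19/0.28) = -0.07368
  0.11·ln(0.11/0.21) = -0.07113
  0.47·ln(0.47/0.37) = 0.11244
D(P‖Q) = 0.0818 nats.

0.0818 nats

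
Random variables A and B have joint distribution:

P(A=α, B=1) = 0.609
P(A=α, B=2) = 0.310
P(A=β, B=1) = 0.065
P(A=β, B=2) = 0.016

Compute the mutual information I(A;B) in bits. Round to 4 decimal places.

Marginals: p(A) = (0.9190, 0.0810), p(B) = (0.6740, 0.3260).
I(A;B) = Σ p(x,y)·log₂[p(x,y)/(p(x)p(y))].
  (α,1): 0.609·log₂(0.9832) = -0.01489
  (α,2): 0.310·log₂(1.0347) = 0.01527
  (β,1): 0.065·log₂(1.1906) = 0.01636
  (β,2): 0.016·log₂(0.6059) = -0.01156
Sum = 0.0052 bits.

0.0052 bits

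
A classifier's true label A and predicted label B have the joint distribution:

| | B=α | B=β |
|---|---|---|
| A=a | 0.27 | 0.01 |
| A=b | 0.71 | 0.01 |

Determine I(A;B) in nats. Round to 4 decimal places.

Marginals: p(A) = (0.2800, 0.7200), p(B) = (0.9800, 0.0200).
I(A;B) = H(A) + H(B) − H(A,B).
H(A) = 0.5930, H(B) = 0.0980, H(A,B) = 0.6888.
I(A;B) = 0.5930 + 0.0980 − 0.6888 = 0.0022 nats.

0.0022 nats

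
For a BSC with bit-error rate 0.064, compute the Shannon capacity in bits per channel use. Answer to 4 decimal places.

Binary symmetric channel: C = 1 − h₂(ε) where h₂ is the binary entropy function.
h₂(0.064) = −0.064·log₂0.064 − 0.936·log₂0.936 = 0.3431.
C = 1 − 0.3431 = 0.6569 bits per channel use.

0.6569 bits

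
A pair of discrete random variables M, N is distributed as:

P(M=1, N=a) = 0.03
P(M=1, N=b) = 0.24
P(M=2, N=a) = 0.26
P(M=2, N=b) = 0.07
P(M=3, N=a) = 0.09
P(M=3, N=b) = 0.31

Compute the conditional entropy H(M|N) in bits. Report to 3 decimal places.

1.298 bits

Chain rule: H(M|N) = H(M,N) − H(N).
Marginals: p(M) = (0.2700, 0.3300, 0.4000), p(N) = (0.3800, 0.6200).
H(M,N) = 2.2562 bits; H(N) = 0.9580 bits.
H(M|N) = 2.2562 − 0.9580 = 1.298 bits.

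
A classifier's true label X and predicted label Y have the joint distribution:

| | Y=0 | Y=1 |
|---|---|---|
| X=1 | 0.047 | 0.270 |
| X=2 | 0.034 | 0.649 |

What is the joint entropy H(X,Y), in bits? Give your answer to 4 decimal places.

1.2880 bits

H(X,Y) = −Σ p(x,y)·log₂ p(x,y) over all 4 cells.
  cell (1,0): −0.047·log₂0.047 = 0.20733
  cell (1,1): −0.270·log₂0.270 = 0.51002
  cell (2,0): −0.034·log₂0.034 = 0.16586
  cell (2,1): −0.649·log₂0.649 = 0.40479
Sum = 1.2880 bits.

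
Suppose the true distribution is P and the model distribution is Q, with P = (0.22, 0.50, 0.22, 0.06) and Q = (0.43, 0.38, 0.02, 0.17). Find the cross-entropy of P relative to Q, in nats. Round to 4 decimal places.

1.6364 nats

H(P,Q) = −Σ p·ln q.
  −0.22·ln(0.43) = 0.18567
  −0.50·ln(0.38) = 0.48379
  −0.22·ln(0.02) = 0.86065
  −0.06·ln(0.17) = 0.10632
H(P,Q) = 1.6364 nats.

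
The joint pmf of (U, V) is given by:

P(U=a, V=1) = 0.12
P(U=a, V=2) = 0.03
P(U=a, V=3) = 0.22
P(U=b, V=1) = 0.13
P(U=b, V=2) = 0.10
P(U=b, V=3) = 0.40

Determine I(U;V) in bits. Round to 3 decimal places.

0.018 bits

Marginals: p(U) = (0.3700, 0.6300), p(V) = (0.2500, 0.1300, 0.6200).
I(U;V) = H(U) + H(V) − H(U,V).
H(U) = 0.9507, H(V) = 1.3102, H(U,V) = 2.2430.
I(U;V) = 0.9507 + 1.3102 − 2.2430 = 0.018 bits.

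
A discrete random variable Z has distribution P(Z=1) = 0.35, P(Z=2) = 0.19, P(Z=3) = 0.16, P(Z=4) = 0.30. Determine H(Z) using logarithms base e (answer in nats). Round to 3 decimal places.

H(Z) = −Σ p·ln p.
  −(0.35)·ln(0.35) = 0.3674
  −(0.19)·ln(0.19) = 0.3155
  −(0.16)·ln(0.16) = 0.2932
  −(0.30)·ln(0.30) = 0.3612
Sum: 0.3674 + 0.3155 + 0.2932 + 0.3612 = 1.337 nats.

1.337 nats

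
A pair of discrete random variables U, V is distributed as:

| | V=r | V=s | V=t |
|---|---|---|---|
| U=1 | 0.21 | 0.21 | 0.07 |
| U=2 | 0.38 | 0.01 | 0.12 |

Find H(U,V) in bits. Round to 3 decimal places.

2.178 bits

H(U,V) = −Σ p(x,y)·log₂ p(x,y) over all 6 cells.
  cell (1,r): −0.21·log₂0.21 = 0.4728
  cell (1,s): −0.21·log₂0.21 = 0.4728
  cell (1,t): −0.07·log₂0.07 = 0.2686
  cell (2,r): −0.38·log₂0.38 = 0.5305
  cell (2,s): −0.01·log₂0.01 = 0.0664
  cell (2,t): −0.12·log₂0.12 = 0.3671
Sum = 2.178 bits.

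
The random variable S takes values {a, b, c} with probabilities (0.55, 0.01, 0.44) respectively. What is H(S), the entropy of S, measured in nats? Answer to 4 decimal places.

H(S) = −Σ p·ln p.
  −(0.55)·ln(0.55) = 0.32881
  −(0.01)·ln(0.01) = 0.04605
  −(0.44)·ln(0.44) = 0.36123
Sum: 0.32881 + 0.04605 + 0.36123 = 0.7361 nats.

0.7361 nats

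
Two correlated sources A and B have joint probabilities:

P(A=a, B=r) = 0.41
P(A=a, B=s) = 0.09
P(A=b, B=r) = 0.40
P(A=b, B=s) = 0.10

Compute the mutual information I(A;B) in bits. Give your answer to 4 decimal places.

Marginals: p(A) = (0.5000, 0.5000), p(B) = (0.8100, 0.1900).
I(A;B) = H(A) + H(B) − H(A,B).
H(A) = 1.0000, H(B) = 0.7015, H(A,B) = 1.7010.
I(A;B) = 1.0000 + 0.7015 − 1.7010 = 0.0005 bits.

0.0005 bits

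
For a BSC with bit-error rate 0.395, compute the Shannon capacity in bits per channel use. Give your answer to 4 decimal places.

Binary symmetric channel: C = 1 − h₂(ε) where h₂ is the binary entropy function.
h₂(0.395) = −0.395·log₂0.395 − 0.605·log₂0.605 = 0.9680.
C = 1 − 0.9680 = 0.0320 bits per channel use.

0.0320 bits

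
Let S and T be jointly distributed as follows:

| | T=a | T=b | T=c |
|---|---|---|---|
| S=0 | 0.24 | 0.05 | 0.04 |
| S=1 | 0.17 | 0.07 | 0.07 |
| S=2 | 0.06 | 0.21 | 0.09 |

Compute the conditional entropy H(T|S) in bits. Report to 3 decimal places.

Marginals: p(S) = (0.3300, 0.3100, 0.3600), p(T) = (0.4700, 0.3300, 0.2000).
H(T|S) = Σ p(S) · H(T|S=·).
  S=0: p=0.3300, H(T|S=0) = 1.1156
  S=1: p=0.3100, H(T|S=1) = 1.4448
  S=2: p=0.3600, H(T|S=2) = 1.3844
Weighted sum = 1.314 bits.

1.314 bits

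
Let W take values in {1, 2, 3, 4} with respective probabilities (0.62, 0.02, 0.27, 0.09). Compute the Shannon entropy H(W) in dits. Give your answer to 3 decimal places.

H(W) = −Σ p·log₁₀ p.
  −(0.62)·log₁₀(0.62) = 0.1287
  −(0.02)·log₁₀(0.02) = 0.0340
  −(0.27)·log₁₀(0.27) = 0.1535
  −(0.09)·log₁₀(0.09) = 0.0941
Sum: 0.1287 + 0.0340 + 0.1535 + 0.0941 = 0.410 dits.

0.410 dits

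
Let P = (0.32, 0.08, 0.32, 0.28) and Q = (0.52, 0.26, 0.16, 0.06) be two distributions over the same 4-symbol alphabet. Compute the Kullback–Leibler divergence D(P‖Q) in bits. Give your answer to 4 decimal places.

D(P‖Q) = Σ p·log₂(p/q).
  0.32·log₂(0.32/0.52) = -0.22414
  0.08·log₂(0.08/0.26) = -0.13604
  0.32·log₂(0.32/0.16) = 0.32000
  0.28·log₂(0.28/0.06) = 0.62227
D(P‖Q) = 0.5821 bits.

0.5821 bits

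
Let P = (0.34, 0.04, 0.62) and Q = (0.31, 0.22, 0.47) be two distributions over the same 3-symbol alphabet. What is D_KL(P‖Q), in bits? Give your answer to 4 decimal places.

D(P‖Q) = Σ p·log₂(p/q).
  0.34·log₂(0.34/0.31) = 0.04531
  0.04·log₂(0.04/0.22) = -0.09838
  0.62·log₂(0.62/0.47) = 0.24776
D(P‖Q) = 0.1947 bits.

0.1947 bits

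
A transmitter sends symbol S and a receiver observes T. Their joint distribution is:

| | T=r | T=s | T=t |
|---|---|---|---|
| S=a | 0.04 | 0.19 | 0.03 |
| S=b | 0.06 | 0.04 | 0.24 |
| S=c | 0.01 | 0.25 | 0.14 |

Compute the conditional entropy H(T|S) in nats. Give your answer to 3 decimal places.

0.774 nats

Chain rule: H(T|S) = H(S,T) − H(S).
Marginals: p(S) = (0.2600, 0.3400, 0.4000), p(T) = (0.1100, 0.4800, 0.4100).
H(S,T) = 1.8574 nats; H(S) = 1.0836 nats.
H(T|S) = 1.8574 − 1.0836 = 0.774 nats.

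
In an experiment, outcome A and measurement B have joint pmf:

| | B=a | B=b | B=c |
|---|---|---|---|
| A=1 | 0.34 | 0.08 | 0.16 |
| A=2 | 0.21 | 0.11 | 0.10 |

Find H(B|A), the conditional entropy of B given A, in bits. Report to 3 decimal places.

Marginals: p(A) = (0.5800, 0.4200), p(B) = (0.5500, 0.1900, 0.2600).
H(B|A) = Σ p(A) · H(B|A=·).
  A=1: p=0.5800, H(B|A=1) = 1.3584
  A=2: p=0.4200, H(B|A=2) = 1.4992
Weighted sum = 1.418 bits.

1.418 bits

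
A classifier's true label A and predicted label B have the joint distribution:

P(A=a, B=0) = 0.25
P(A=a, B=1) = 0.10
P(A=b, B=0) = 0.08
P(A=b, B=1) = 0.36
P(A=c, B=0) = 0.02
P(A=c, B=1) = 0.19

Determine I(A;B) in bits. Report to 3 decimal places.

Marginals: p(A) = (0.3500, 0.4400, 0.2100), p(B) = (0.3500, 0.6500).
I(A;B) = H(A) + H(B) − H(A,B).
H(A) = 1.5241, H(B) = 0.9341, H(A,B) = 2.2224.
I(A;B) = 1.5241 + 0.9341 − 2.2224 = 0.236 bits.

0.236 bits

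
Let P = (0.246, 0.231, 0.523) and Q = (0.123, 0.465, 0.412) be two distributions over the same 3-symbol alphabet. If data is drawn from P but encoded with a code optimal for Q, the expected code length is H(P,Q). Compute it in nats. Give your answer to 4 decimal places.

1.1562 nats

H(P,Q) = −Σ p·ln q.
  −0.246·ln(0.123) = 0.51551
  −0.231·ln(0.465) = 0.17688
  −0.523·ln(0.412) = 0.46376
H(P,Q) = 1.1562 nats.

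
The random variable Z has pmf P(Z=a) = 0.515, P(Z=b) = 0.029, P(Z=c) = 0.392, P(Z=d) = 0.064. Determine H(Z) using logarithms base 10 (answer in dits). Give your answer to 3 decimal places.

H(Z) = −Σ p·log₁₀ p.
  −(0.515)·log₁₀(0.515) = 0.1484
  −(0.029)·log₁₀(0.029) = 0.0446
  −(0.392)·log₁₀(0.392) = 0.1594
  −(0.064)·log₁₀(0.064) = 0.0764
Sum: 0.1484 + 0.0446 + 0.1594 + 0.0764 = 0.429 dits.

0.429 dits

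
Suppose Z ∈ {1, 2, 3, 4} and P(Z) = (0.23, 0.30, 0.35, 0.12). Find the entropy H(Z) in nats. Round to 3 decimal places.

1.321 nats

H(Z) = −Σ p·ln p.
  −(0.23)·ln(0.23) = 0.3380
  −(0.30)·ln(0.30) = 0.3612
  −(0.35)·ln(0.35) = 0.3674
  −(0.12)·ln(0.12) = 0.2544
Sum: 0.3380 + 0.3612 + 0.3674 + 0.2544 = 1.321 nats.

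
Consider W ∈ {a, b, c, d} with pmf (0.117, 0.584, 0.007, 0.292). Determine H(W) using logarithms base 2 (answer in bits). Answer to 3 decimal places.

H(W) = −Σ p·log₂ p.
  −(0.117)·log₂(0.117) = 0.3622
  −(0.584)·log₂(0.584) = 0.4532
  −(0.007)·log₂(0.007) = 0.0501
  −(0.292)·log₂(0.292) = 0.5186
Sum: 0.3622 + 0.4532 + 0.0501 + 0.5186 = 1.384 bits.

1.384 bits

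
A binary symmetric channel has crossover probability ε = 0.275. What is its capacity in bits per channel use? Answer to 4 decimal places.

0.1515 bits

Binary symmetric channel: C = 1 − h₂(ε) where h₂ is the binary entropy function.
h₂(0.275) = −0.275·log₂0.275 − 0.725·log₂0.725 = 0.8485.
C = 1 − 0.8485 = 0.1515 bits per channel use.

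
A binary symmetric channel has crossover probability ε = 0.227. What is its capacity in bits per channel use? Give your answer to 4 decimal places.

0.2273 bits

Binary symmetric channel: C = 1 − h₂(ε) where h₂ is the binary entropy function.
h₂(0.227) = −0.227·log₂0.227 − 0.773·log₂0.773 = 0.7727.
C = 1 − 0.7727 = 0.2273 bits per channel use.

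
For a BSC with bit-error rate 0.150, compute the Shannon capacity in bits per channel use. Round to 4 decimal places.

Binary symmetric channel: C = 1 − h₂(ε) where h₂ is the binary entropy function.
h₂(0.150) = −0.150·log₂0.150 − 0.850·log₂0.850 = 0.6098.
C = 1 − 0.6098 = 0.3902 bits per channel use.

0.3902 bits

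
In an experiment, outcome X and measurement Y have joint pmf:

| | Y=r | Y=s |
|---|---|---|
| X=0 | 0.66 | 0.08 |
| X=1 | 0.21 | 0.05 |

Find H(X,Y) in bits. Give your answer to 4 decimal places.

1.3761 bits

H(X,Y) = −Σ p(x,y)·log₂ p(x,y) over all 4 cells.
  cell (0,r): −0.66·log₂0.66 = 0.39564
  cell (0,s): −0.08·log₂0.08 = 0.29151
  cell (1,r): −0.21·log₂0.21 = 0.47282
  cell (1,s): −0.05·log₂0.05 = 0.21610
Sum = 1.3761 bits.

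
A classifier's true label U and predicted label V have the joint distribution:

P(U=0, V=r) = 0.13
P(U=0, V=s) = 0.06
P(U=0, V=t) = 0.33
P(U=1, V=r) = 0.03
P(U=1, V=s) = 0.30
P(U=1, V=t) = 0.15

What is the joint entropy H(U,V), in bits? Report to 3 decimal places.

2.237 bits

H(U,V) = −Σ p(x,y)·log₂ p(x,y) over all 6 cells.
  cell (0,r): −0.13·log₂0.13 = 0.3826
  cell (0,s): −0.06·log₂0.06 = 0.2435
  cell (0,t): −0.33·log₂0.33 = 0.5278
  cell (1,r): −0.03·log₂0.03 = 0.1518
  cell (1,s): −0.30·log₂0.30 = 0.5211
  cell (1,t): −0.15·log₂0.15 = 0.4105
Sum = 2.237 bits.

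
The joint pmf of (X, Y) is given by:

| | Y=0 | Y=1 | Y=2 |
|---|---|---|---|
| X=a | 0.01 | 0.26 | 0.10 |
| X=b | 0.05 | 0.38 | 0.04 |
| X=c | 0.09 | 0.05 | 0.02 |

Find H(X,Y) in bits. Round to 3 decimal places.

H(X,Y) = −Σ p(x,y)·log₂ p(x,y) over all 9 cells.
  cell (a,0): −0.01·log₂0.01 = 0.0664
  cell (a,1): −0.26·log₂0.26 = 0.5053
  cell (a,2): −0.10·log₂0.10 = 0.3322
  cell (b,0): −0.05·log₂0.05 = 0.2161
  cell (b,1): −0.38·log₂0.38 = 0.5305
  cell (b,2): −0.04·log₂0.04 = 0.1858
  cell (c,0): −0.09·log₂0.09 = 0.3127
  cell (c,1): −0.05·log₂0.05 = 0.2161
  cell (c,2): −0.02·log₂0.02 = 0.1129
Sum = 2.478 bits.

2.478 bits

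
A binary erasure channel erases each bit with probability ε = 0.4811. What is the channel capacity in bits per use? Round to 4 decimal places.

Binary erasure channel: capacity C = 1 − ε.
C = 1 − 0.4811 = 0.5189 bits per channel use.

0.5189 bits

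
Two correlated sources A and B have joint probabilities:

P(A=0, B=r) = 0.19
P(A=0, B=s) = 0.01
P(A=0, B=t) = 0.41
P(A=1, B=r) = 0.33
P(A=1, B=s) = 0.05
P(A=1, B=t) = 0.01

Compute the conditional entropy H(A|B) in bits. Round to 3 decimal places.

0.600 bits

Chain rule: H(A|B) = H(A,B) − H(B).
Marginals: p(A) = (0.6100, 0.3900), p(B) = (0.5200, 0.0600, 0.4200).
H(A,B) = 1.8594 bits; H(B) = 1.2598 bits.
H(A|B) = 1.8594 − 1.2598 = 0.600 bits.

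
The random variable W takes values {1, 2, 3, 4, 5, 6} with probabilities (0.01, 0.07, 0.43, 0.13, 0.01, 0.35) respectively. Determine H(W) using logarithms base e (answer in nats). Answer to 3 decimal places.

1.274 nats

H(W) = −Σ p·ln p.
  −(0.01)·ln(0.01) = 0.0461
  −(0.07)·ln(0.07) = 0.1861
  −(0.43)·ln(0.43) = 0.3629
  −(0.13)·ln(0.13) = 0.2652
  −(0.01)·ln(0.01) = 0.0461
  −(0.35)·ln(0.35) = 0.3674
Sum: 0.0461 + 0.1861 + 0.3629 + 0.2652 + 0.0461 + 0.3674 = 1.274 nats.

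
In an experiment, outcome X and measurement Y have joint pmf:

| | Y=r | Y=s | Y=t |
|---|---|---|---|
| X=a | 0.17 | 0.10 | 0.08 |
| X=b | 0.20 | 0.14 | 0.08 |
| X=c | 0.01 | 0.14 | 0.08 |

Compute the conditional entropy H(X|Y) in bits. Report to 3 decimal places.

1.411 bits

Chain rule: H(X|Y) = H(X,Y) − H(Y).
Marginals: p(X) = (0.3500, 0.4200, 0.2300), p(Y) = (0.3800, 0.3800, 0.2400).
H(X,Y) = 2.9663 bits; H(Y) = 1.5550 bits.
H(X|Y) = 2.9663 − 1.5550 = 1.411 bits.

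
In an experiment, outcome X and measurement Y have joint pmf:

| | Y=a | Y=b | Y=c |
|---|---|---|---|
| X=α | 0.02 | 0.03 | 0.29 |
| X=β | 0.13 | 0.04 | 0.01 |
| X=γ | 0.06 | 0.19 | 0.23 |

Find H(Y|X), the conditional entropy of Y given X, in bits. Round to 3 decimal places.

1.121 bits

Marginals: p(X) = (0.3400, 0.1800, 0.4800), p(Y) = (0.2100, 0.2600, 0.5300).
H(Y|X) = Σ p(X) · H(Y|X=·).
  X=α: p=0.3400, H(Y|X=α) = 0.7452
  X=β: p=0.1800, H(Y|X=β) = 1.0529
  X=γ: p=0.4800, H(Y|X=γ) = 1.4128
Weighted sum = 1.121 bits.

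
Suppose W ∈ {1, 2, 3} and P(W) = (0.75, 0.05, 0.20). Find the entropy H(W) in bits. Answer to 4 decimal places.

H(W) = −Σ p·log₂ p.
  −(0.75)·log₂(0.75) = 0.31128
  −(0.05)·log₂(0.05) = 0.21610
  −(0.20)·log₂(0.20) = 0.46439
Sum: 0.31128 + 0.21610 + 0.46439 = 0.9918 bits.

0.9918 bits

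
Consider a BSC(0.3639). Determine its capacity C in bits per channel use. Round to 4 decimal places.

0.0541 bits

Binary symmetric channel: C = 1 − h₂(ε) where h₂ is the binary entropy function.
h₂(0.3639) = −0.3639·log₂0.3639 − 0.6361·log₂0.6361 = 0.9459.
C = 1 − 0.9459 = 0.0541 bits per channel use.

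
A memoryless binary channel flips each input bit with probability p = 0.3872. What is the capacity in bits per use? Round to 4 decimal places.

Binary symmetric channel: C = 1 − h₂(ε) where h₂ is the binary entropy function.
h₂(0.3872) = −0.3872·log₂0.3872 − 0.6128·log₂0.6128 = 0.9630.
C = 1 − 0.9630 = 0.0370 bits per channel use.

0.0370 bits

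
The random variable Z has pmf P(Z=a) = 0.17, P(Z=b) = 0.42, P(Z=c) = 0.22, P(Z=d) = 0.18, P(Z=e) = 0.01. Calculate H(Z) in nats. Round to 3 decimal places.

1.353 nats

H(Z) = −Σ p·ln p.
  −(0.17)·ln(0.17) = 0.3012
  −(0.42)·ln(0.42) = 0.3644
  −(0.22)·ln(0.22) = 0.3331
  −(0.18)·ln(0.18) = 0.3087
  −(0.01)·ln(0.01) = 0.0461
Sum: 0.3012 + 0.3644 + 0.3331 + 0.3087 + 0.0461 = 1.353 nats.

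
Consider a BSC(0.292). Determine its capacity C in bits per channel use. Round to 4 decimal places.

0.1287 bits

Binary symmetric channel: C = 1 − h₂(ε) where h₂ is the binary entropy function.
h₂(0.292) = −0.292·log₂0.292 − 0.708·log₂0.708 = 0.8713.
C = 1 − 0.8713 = 0.1287 bits per channel use.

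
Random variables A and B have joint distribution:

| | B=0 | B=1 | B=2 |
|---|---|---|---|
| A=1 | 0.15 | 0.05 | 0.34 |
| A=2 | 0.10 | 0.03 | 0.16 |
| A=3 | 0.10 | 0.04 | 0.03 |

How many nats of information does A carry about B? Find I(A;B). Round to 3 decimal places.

0.057 nats

Marginals: p(A) = (0.5400, 0.2900, 0.1700), p(B) = (0.3500, 0.1200, 0.5300).
I(A;B) = Σ p(x,y)·ln[p(x,y)/(p(x)p(y))].
  (1,0): 0.15·ln(0.7937) = -0.0347
  (1,1): 0.05·ln(0.7716) = -0.0130
  (1,2): 0.34·ln(1.1880) = 0.0586
  (2,0): 0.10·ln(0.9852) = -0.0015
  (2,1): 0.03·ln(0.8621) = -0.0045
  (2,2): 0.16·ln(1.0410) = 0.0064
  (3,0): 0.10·ln(1.6807) = 0.0519
  (3,1): 0.04·ln(1.9608) = 0.0269
  (3,2): 0.03·ln(0.3330) = -0.0330
Sum = 0.057 nats.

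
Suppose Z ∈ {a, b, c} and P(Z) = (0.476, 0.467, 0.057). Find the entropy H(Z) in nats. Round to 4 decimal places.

H(Z) = −Σ p·ln p.
  −(0.476)·ln(0.476) = 0.35335
  −(0.467)·ln(0.467) = 0.35559
  −(0.057)·ln(0.057) = 0.16329
Sum: 0.35335 + 0.35559 + 0.16329 = 0.8722 nats.

0.8722 nats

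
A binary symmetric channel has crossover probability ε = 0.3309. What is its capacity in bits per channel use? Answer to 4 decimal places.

Binary symmetric channel: C = 1 − h₂(ε) where h₂ is the binary entropy function.
h₂(0.3309) = −0.3309·log₂0.3309 − 0.6691·log₂0.6691 = 0.9158.
C = 1 − 0.9158 = 0.0842 bits per channel use.

0.0842 bits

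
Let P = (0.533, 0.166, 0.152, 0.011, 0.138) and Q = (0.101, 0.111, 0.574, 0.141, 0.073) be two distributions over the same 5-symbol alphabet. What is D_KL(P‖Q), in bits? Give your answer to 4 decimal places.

1.1704 bits

D(P‖Q) = Σ p·log₂(p/q).
  0.533·log₂(0.533/0.101) = 1.27908
  0.166·log₂(0.166/0.111) = 0.09638
  0.152·log₂(0.152/0.574) = -0.29138
  0.011·log₂(0.011/0.141) = -0.04048
  0.138·log₂(0.138/0.073) = 0.12678
D(P‖Q) = 1.1704 bits.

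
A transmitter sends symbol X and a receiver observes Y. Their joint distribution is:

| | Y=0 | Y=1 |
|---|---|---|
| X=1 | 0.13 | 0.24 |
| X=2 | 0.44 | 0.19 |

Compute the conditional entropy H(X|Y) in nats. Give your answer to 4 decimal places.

Marginals: p(X) = (0.3700, 0.6300), p(Y) = (0.5700, 0.4300).
H(X|Y) = Σ p(Y) · H(X|Y=·).
  Y=0: p=0.5700, H(X|Y=0) = 0.5369
  Y=1: p=0.4300, H(X|Y=1) = 0.6864
Weighted sum = 0.6012 nats.

0.6012 nats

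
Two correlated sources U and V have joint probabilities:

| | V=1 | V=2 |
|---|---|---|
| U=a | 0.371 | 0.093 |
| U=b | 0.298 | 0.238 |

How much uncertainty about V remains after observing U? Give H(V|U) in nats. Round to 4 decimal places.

0.6006 nats

Chain rule: H(V|U) = H(U,V) − H(U).
Marginals: p(U) = (0.4640, 0.5360), p(V) = (0.6690, 0.3310).
H(U,V) = 1.2912 nats; H(U) = 0.6906 nats.
H(V|U) = 1.2912 − 0.6906 = 0.6006 nats.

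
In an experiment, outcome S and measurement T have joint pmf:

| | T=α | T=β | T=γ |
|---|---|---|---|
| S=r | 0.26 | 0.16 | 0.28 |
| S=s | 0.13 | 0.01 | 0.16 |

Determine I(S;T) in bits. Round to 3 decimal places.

Marginals: p(S) = (0.7000, 0.3000), p(T) = (0.3900, 0.1700, 0.4400).
I(S;T) = H(S) + H(T) − H(S,T).
H(S) = 0.8813, H(T) = 1.4855, H(S,T) = 2.3146.
I(S;T) = 0.8813 + 1.4855 − 2.3146 = 0.052 bits.

0.052 bits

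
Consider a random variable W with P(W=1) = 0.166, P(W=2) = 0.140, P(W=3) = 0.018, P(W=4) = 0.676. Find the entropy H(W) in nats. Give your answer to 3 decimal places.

0.910 nats

H(W) = −Σ p·ln p.
  −(0.166)·ln(0.166) = 0.2981
  −(0.140)·ln(0.140) = 0.2753
  −(0.018)·ln(0.018) = 0.0723
  −(0.676)·ln(0.676) = 0.2647
Sum: 0.2981 + 0.2753 + 0.0723 + 0.2647 = 0.910 nats.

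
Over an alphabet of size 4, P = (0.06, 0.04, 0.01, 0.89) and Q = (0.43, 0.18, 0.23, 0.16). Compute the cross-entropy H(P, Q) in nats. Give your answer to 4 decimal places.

1.7649 nats

H(P,Q) = −Σ p·ln q.
  −0.06·ln(0.43) = 0.05064
  −0.04·ln(0.18) = 0.06859
  −0.01·ln(0.23) = 0.01470
  −0.89·ln(0.16) = 1.63100
H(P,Q) = 1.7649 nats.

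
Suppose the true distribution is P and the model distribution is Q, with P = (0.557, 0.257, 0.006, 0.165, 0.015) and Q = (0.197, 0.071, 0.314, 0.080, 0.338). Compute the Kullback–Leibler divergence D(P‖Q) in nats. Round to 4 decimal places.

D(P‖Q) = Σ p·ln(p/q).
  0.557·ln(0.557/0.197) = 0.57892
  0.257·ln(0.257/0.071) = 0.33060
  0.006·ln(0.006/0.314) = -0.02375
  0.165·ln(0.165/0.080) = 0.11945
  0.015·ln(0.015/0.338) = -0.04672
D(P‖Q) = 0.9585 nats.

0.9585 nats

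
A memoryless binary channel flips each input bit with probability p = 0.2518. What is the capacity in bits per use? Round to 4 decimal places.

Binary symmetric channel: C = 1 − h₂(ε) where h₂ is the binary entropy function.
h₂(0.2518) = −0.2518·log₂0.2518 − 0.7482·log₂0.7482 = 0.8141.
C = 1 − 0.8141 = 0.1859 bits per channel use.

0.1859 bits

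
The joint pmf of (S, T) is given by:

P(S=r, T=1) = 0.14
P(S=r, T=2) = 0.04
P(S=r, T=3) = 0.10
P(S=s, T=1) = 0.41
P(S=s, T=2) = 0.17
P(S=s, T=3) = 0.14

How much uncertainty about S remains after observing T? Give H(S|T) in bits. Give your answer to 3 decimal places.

0.833 bits

Chain rule: H(S|T) = H(S,T) − H(T).
Marginals: p(S) = (0.2800, 0.7200), p(T) = (0.5500, 0.2100, 0.2400).
H(S,T) = 2.2741 bits; H(T) = 1.4413 bits.
H(S|T) = 2.2741 − 1.4413 = 0.833 bits.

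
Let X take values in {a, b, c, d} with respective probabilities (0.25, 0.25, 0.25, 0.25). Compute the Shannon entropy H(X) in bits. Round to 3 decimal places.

H(X) = −Σ p·log₂ p.
  −(0.25)·log₂(0.25) = 0.5000
  −(0.25)·log₂(0.25) = 0.5000
  −(0.25)·log₂(0.25) = 0.5000
  −(0.25)·log₂(0.25) = 0.5000
Sum: 0.5000 + 0.5000 + 0.5000 + 0.5000 = 2.000 bits.

2.000 bits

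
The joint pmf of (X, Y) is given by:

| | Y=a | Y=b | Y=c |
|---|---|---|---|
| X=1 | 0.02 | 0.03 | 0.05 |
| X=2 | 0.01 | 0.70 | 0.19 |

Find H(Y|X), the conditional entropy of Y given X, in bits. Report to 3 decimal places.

0.894 bits

Marginals: p(X) = (0.1000, 0.9000), p(Y) = (0.0300, 0.7300, 0.2400).
H(Y|X) = Σ p(X) · H(Y|X=·).
  X=1: p=0.1000, H(Y|X=1) = 1.4855
  X=2: p=0.9000, H(Y|X=2) = 0.8278
Weighted sum = 0.894 bits.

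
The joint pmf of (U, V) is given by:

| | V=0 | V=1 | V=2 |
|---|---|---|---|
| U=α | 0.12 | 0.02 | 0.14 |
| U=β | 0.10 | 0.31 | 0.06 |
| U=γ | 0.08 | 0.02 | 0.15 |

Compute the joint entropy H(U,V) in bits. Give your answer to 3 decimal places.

H(U,V) = −Σ p(x,y)·log₂ p(x,y) over all 9 cells.
  cell (α,0): −0.12·log₂0.12 = 0.3671
  cell (α,1): −0.02·log₂0.02 = 0.1129
  cell (α,2): −0.14·log₂0.14 = 0.3971
  cell (β,0): −0.10·log₂0.10 = 0.3322
  cell (β,1): −0.31·log₂0.31 = 0.5238
  cell (β,2): −0.06·log₂0.06 = 0.2435
  cell (γ,0): −0.08·log₂0.08 = 0.2915
  cell (γ,1): −0.02·log₂0.02 = 0.1129
  cell (γ,2): −0.15·log₂0.15 = 0.4105
Sum = 2.792 bits.

2.792 bits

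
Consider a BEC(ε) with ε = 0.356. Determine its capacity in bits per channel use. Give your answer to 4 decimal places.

Binary erasure channel: capacity C = 1 − ε.
C = 1 − 0.356 = 0.6440 bits per channel use.

0.6440 bits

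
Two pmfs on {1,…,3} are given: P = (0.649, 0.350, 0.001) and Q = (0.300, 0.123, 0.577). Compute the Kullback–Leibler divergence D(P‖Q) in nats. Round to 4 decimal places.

0.8605 nats

D(P‖Q) = Σ p·ln(p/q).
  0.649·ln(0.649/0.300) = 0.50080
  0.350·ln(0.350/0.123) = 0.36601
  0.001·ln(0.001/0.577) = -0.00636
D(P‖Q) = 0.8605 nats.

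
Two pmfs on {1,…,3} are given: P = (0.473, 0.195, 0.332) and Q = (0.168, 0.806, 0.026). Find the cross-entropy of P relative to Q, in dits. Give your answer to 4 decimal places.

0.9109 dits

H(P,Q) = −Σ p·log₁₀ q.
  −0.473·log₁₀(0.168) = 0.36643
  −0.195·log₁₀(0.806) = 0.01826
  −0.332·log₁₀(0.026) = 0.52623
H(P,Q) = 0.9109 dits.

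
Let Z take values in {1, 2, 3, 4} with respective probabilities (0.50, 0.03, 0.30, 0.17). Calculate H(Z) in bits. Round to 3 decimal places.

1.607 bits

H(Z) = −Σ p·log₂ p.
  −(0.50)·log₂(0.50) = 0.5000
  −(0.03)·log₂(0.03) = 0.1518
  −(0.30)·log₂(0.30) = 0.5211
  −(0.17)·log₂(0.17) = 0.4346
Sum: 0.5000 + 0.1518 + 0.5211 + 0.4346 = 1.607 bits.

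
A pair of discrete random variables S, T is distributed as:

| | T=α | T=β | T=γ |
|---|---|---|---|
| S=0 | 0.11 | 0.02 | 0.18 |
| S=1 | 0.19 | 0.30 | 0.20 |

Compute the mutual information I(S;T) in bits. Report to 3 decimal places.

Marginals: p(S) = (0.3100, 0.6900), p(T) = (0.3000, 0.3200, 0.3800).
I(S;T) = Σ p(x,y)·log₂[p(x,y)/(p(x)p(y))].
  (0,α): 0.11·log₂(1.1828) = 0.0266
  (0,β): 0.02·log₂(0.2016) = -0.0462
  (0,γ): 0.18·log₂(1.5280) = 0.1101
  (1,α): 0.19·log₂(0.9179) = -0.0235
  (1,β): 0.30·log₂(1.3587) = 0.1327
  (1,γ): 0.20·log₂(0.7628) = -0.0781
Sum = 0.122 bits.

0.122 bits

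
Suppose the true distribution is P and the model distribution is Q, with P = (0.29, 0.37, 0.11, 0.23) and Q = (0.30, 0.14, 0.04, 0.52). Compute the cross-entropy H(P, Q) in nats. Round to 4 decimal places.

1.5811 nats

H(P,Q) = −Σ p·ln q.
  −0.29·ln(0.30) = 0.34915
  −0.37·ln(0.14) = 0.72746
  −0.11·ln(0.04) = 0.35408
  −0.23·ln(0.52) = 0.15040
H(P,Q) = 1.5811 nats.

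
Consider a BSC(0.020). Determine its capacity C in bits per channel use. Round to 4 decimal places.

0.8586 bits

Binary symmetric channel: C = 1 − h₂(ε) where h₂ is the binary entropy function.
h₂(0.020) = −0.020·log₂0.020 − 0.980·log₂0.980 = 0.1414.
C = 1 − 0.1414 = 0.8586 bits per channel use.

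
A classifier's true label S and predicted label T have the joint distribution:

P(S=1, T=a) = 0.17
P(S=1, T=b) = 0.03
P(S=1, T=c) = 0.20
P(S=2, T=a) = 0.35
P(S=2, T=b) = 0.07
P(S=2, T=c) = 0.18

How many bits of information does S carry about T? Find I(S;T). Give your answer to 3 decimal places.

Marginals: p(S) = (0.4000, 0.6000), p(T) = (0.5200, 0.1000, 0.3800).
I(S;T) = Σ p(x,y)·log₂[p(x,y)/(p(x)p(y))].
  (1,a): 0.17·log₂(0.8173) = -0.0495
  (1,b): 0.03·log₂(0.7500) = -0.0125
  (1,c): 0.20·log₂(1.3158) = 0.0792
  (2,a): 0.35·log₂(1.1218) = 0.0580
  (2,b): 0.07·log₂(1.1667) = 0.0156
  (2,c): 0.18·log₂(0.7895) = -0.0614
Sum = 0.029 bits.

0.029 bits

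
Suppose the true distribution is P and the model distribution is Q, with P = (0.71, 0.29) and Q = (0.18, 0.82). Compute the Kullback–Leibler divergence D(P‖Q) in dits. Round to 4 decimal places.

0.2922 dits

D(P‖Q) = Σ p·log₁₀(p/q).
  0.71·log₁₀(0.71/0.18) = 0.42315
  0.29·log₁₀(0.29/0.82) = -0.13091
D(P‖Q) = 0.2922 dits.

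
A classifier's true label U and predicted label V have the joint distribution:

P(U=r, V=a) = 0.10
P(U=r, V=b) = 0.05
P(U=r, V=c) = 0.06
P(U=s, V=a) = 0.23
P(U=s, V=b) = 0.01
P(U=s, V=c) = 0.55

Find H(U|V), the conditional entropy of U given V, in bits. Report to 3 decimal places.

0.614 bits

Marginals: p(U) = (0.2100, 0.7900), p(V) = (0.3300, 0.0600, 0.6100).
H(U|V) = Σ p(V) · H(U|V=·).
  V=a: p=0.3300, H(U|V=a) = 0.8850
  V=b: p=0.0600, H(U|V=b) = 0.6500
  V=c: p=0.6100, H(U|V=c) = 0.4638
Weighted sum = 0.614 bits.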